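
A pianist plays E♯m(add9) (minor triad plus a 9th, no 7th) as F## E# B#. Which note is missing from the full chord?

G#

E♯m(add9) = E#, G#, B#, F##. The voicing lacks the 3rd (minor 3rd), G#.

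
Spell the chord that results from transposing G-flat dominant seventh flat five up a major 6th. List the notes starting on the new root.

Eb  G  Bbb  Db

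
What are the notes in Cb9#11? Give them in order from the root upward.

Root C♭, quality dominant ninth sharp eleven:
- root: C♭
- major 3rd: E♭
- perfect 5th: G♭
- minor 7th: B𝄫
- major 9th: D♭
- augmented 11th: F

C♭ – E♭ – G♭ – B𝄫 – D♭ – F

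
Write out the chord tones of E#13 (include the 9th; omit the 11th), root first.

E#  G##  B#  D#  F##  C##

E#13 is a dominant thirteenth built on E#.
- root: E#
- major 3rd: G##
- perfect 5th: B#
- minor 7th: D#
- major 9th: F##
- major 13th: C##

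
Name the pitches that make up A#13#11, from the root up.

A#  C##  E#  G#  B#  D##  F##

A#13#11: dominant thirteenth sharp eleven on A#.
- root: A#
- major 3rd: C##
- perfect 5th: E#
- minor 7th: G#
- major 9th: B#
- augmented 11th: D##
- major 13th: F##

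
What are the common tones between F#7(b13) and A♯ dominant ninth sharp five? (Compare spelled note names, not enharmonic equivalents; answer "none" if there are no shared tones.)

F#7(b13): F# A# C# E D
A♯ dominant ninth sharp five: A# C## E## G# B#
Common to both → A#.

A#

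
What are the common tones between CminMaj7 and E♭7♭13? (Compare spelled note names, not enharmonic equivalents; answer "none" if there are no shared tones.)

Eb G

CminMaj7: C Eb G B
E♭7♭13: Eb G Bb Db Cb
Common to both → Eb, G.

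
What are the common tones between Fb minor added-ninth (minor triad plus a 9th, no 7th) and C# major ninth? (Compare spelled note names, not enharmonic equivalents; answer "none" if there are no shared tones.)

none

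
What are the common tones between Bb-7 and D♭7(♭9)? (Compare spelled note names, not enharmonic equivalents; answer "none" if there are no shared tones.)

Db F Ab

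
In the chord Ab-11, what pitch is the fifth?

Root of Ab-11 = Ab. The 5th is a perfect 5th: Ab up a perfect 5th → Eb.

Eb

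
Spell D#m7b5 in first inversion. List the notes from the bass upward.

F♯ A C♯ D♯

D#m7b5 = D♯–F♯–A–C♯; first inversion → third (F♯) lowest.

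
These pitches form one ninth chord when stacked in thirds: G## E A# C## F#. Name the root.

F#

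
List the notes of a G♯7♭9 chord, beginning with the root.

G#, B#, D#, F#, A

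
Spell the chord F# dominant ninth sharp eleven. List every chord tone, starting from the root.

F# dominant ninth sharp eleven is a dominant ninth sharp eleven built on F-sharp.
- root: F-sharp
- major 3rd: A-sharp
- perfect 5th: C-sharp
- minor 7th: E
- major 9th: G-sharp
- augmented 11th: B-sharp

F-sharp  A-sharp  C-sharp  E  G-sharp  B-sharp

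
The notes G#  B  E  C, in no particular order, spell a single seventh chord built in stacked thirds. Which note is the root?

C

Stacking in thirds gives C – E – G# – B, so C is the root — C augmented major seventh.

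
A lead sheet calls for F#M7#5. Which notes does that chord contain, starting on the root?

F#M7#5 is an augmented major seventh built on F#.
- root: F#
- major 3rd: A#
- augmented 5th: C##
- major 7th: E#

F#, A#, C##, E#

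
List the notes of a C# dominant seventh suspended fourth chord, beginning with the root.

C# dominant seventh suspended fourth: dominant seventh suspended fourth on C-sharp.
root → C-sharp
4th (perfect 4th) → F-sharp
5th (perfect 5th) → G-sharp
7th (minor 7th) → B

C-sharp  F-sharp  G-sharp  B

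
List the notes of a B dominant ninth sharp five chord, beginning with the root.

B – D♯ – F𝄪 – A – C♯

Root B, quality dominant ninth sharp five:
B — root
D♯ — major 3rd
F𝄪 — augmented 5th
A — minor 7th
C♯ — major 9th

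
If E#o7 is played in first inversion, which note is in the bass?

G#

E#o7 in root position is E#–G#–B–D.
First inversion places the third in the bass, which is G#.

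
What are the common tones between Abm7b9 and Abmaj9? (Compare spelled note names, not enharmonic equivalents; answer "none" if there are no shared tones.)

Abm7b9 = Ab, Cb, Eb, Gb, Bbb.
Abmaj9 = Ab, C, Eb, G, Bb.
Shared: Ab, Eb.

Ab, Eb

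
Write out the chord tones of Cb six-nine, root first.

Root Cb, quality six-nine:
- root: Cb
- major 3rd: Eb
- perfect 5th: Gb
- major 6th: Ab
- major 9th: Db

Cb, Eb, Gb, Ab, Db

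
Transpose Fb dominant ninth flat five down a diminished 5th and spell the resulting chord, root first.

Fb down a diminished 5th → Bb. New chord: Bb dominant ninth flat five.
Root: Bb
Major 3rd (3rd): D
Diminished 5th (5th): Fb
Minor 7th (7th): Ab
Major 9th (9th): C

Bb  D  Fb  Ab  C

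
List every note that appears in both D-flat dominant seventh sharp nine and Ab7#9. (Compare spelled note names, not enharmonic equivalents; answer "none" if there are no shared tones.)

Ab

D-flat dominant seventh sharp nine: Db F Ab Cb E
Ab7#9: Ab C Eb Gb B
Common to both → Ab.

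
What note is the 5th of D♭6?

Ab

Root of D♭6 = Db. The 5th is a perfect 5th: Db up a perfect 5th → Ab.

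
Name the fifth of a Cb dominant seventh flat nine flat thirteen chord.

Root of Cb dominant seventh flat nine flat thirteen = C-flat. The 5th is a perfect 5th: C-flat up a perfect 5th → G-flat.

G-flat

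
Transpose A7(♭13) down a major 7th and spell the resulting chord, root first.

Bb – D – F – Ab – Gb

A down a major 7th → Bb. New chord: Bb dominant seventh flat thirteen.
root → Bb
3rd (major 3rd) → D
5th (perfect 5th) → F
7th (minor 7th) → Ab
13th (minor 13th) → Gb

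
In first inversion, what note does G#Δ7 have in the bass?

G#Δ7 = G#–B#–D#–F##. First inversion → third in the bass = B#.

B#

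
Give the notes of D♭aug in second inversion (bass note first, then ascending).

In root position, D♭aug is Db–F–A.
Second inversion puts the fifth (A) in the bass.

A, Db, F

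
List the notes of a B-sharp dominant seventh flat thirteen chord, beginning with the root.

Root B♯, quality dominant seventh flat thirteen:
- root: B♯
- major 3rd: D𝄪
- perfect 5th: F𝄪
- minor 7th: A♯
- minor 13th: G♯

B♯, D𝄪, F𝄪, A♯, G♯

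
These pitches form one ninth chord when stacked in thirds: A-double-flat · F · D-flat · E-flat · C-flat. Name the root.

Stacking in thirds gives D-flat – F – A-double-flat – C-flat – E-flat, so D-flat is the root — D-flat dominant ninth flat five.

D-flat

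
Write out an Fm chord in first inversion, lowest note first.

Ab, C, F

Fm = F–Ab–C; first inversion → third (Ab) lowest.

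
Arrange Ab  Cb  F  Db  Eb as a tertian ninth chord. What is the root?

Db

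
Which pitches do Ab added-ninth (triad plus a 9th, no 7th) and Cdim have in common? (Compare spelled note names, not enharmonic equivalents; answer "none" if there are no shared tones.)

C  E♭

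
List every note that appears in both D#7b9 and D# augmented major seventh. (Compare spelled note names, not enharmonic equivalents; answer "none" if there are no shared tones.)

D#7b9 = D#, F##, A#, C#, E.
D# augmented major seventh = D#, F##, A##, C##.
Shared: D#, F##.

D#, F##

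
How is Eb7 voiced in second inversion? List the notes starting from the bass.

B♭ – D♭ – E♭ – G

In root position, Eb7 is E♭–G–B♭–D♭.
Second inversion puts the fifth (B♭) in the bass.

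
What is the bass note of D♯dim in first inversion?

D♯dim in root position is D#–F#–A.
First inversion places the third in the bass, which is F#.

F#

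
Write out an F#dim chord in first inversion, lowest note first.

F#dim = F#–A–C; first inversion → third (A) lowest.

A – C – F#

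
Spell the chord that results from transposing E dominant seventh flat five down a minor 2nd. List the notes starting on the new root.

D#, F##, A, C#

A minor 2nd down from E is D#, so the new chord is D# dominant seventh flat five.
- root: D#
- major 3rd: F##
- diminished 5th: A
- minor 7th: C#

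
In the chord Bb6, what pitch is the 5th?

F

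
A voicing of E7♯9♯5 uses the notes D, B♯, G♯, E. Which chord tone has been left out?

F𝄪

The full E7♯9♯5 chord is E, G♯, B♯, D, F𝄪.
Comparing with the voicing, the augmented 9th (9th) — F𝄪 — is absent.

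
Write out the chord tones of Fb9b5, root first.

Fb9b5: dominant ninth flat five on Fb.
Root: Fb
Major 3rd (3rd): Ab
Diminished 5th (5th): Cbb
Minor 7th (7th): Ebb
Major 9th (9th): Gb

Fb, Ab, Cbb, Ebb, Gb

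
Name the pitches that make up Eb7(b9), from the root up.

Eb, G, Bb, Db, Fb

Root Eb, quality dominant seventh flat nine:
- root: Eb
- major 3rd: G
- perfect 5th: Bb
- minor 7th: Db
- minor 9th: Fb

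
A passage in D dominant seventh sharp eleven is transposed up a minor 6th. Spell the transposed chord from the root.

A minor 6th up from D is Bb, so the new chord is Bb dominant seventh sharp eleven.
Root: Bb
Major 3rd (3rd): D
Perfect 5th (5th): F
Minor 7th (7th): Ab
Augmented 11th (11th): E

Bb  D  F  Ab  E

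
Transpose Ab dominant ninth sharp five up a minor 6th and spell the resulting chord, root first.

F♭  A♭  C  E𝄫  G♭

A minor 6th up from A♭ is F♭, so the new chord is F♭ dominant ninth sharp five.
F♭ — root
A♭ — major 3rd
C — augmented 5th
E𝄫 — minor 7th
G♭ — major 9th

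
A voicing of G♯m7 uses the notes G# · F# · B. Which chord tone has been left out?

D#

G♯m7 = G#, B, D#, F#. The voicing lacks the 5th (perfect 5th), D#.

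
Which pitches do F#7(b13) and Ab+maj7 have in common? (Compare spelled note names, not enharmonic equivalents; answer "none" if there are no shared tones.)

E

F#7(b13): F♯ A♯ C♯ E D
Ab+maj7: A♭ C E G
Common to both → E.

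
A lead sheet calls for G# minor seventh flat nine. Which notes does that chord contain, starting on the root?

Root G#, quality minor seventh flat nine:
- root: G#
- minor 3rd: B
- perfect 5th: D#
- minor 7th: F#
- minor 9th: A

G# B D# F# A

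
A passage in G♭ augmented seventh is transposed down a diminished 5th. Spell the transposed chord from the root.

A diminished 5th down from G-flat is C, so the new chord is C augmented seventh.
- root: C
- major 3rd: E
- augmented 5th: G-sharp
- minor 7th: B-flat

C  E  G-sharp  B-flat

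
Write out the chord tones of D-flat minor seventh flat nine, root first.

Root D♭, quality minor seventh flat nine:
- root: D♭
- minor 3rd: F♭
- perfect 5th: A♭
- minor 7th: C♭
- minor 9th: E𝄫

D♭  F♭  A♭  C♭  E𝄫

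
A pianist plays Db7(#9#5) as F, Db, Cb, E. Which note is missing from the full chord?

Db7(#9#5) = Db, F, A, Cb, E. The voicing lacks the 5th (augmented 5th), A.

A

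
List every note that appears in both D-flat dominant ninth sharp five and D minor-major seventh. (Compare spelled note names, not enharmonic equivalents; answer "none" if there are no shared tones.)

D-flat dominant ninth sharp five = D-flat, F, A, C-flat, E-flat.
D minor-major seventh = D, F, A, C-sharp.
Shared: F, A.

F  A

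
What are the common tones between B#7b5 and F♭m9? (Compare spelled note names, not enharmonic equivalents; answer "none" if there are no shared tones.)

none

B#7b5 = B#, D##, F#, A#.
F♭m9 = Fb, Abb, Cb, Ebb, Gb.
Shared: none.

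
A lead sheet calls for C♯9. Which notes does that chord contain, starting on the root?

C♯9 is a dominant ninth built on C#.
- root: C#
- major 3rd: E#
- perfect 5th: G#
- minor 7th: B
- major 9th: D#

C# E# G# B D#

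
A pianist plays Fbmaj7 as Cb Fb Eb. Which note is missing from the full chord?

Ab

The full Fbmaj7 chord is Fb, Ab, Cb, Eb.
Comparing with the voicing, the major 3rd (3rd) — Ab — is absent.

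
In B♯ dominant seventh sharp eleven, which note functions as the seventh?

B♯ dominant seventh sharp eleven is built on B-sharp; its 7th is a minor 7th above the root.
A seventh above B uses the letter A, and the minor 7th above B-sharp is A-sharp.

A-sharp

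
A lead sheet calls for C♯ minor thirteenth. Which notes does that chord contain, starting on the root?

Root C#, quality minor thirteenth:
Root: C#
Minor 3rd (3rd): E
Perfect 5th (5th): G#
Minor 7th (7th): B
Major 9th (9th): D#
Perfect 11th (11th): F#
Major 13th (13th): A#

C#, E, G#, B, D#, F#, A#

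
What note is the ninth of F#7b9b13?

F#7b9b13 is built on F#; its 9th is a minor 9th above the root.
A second above F uses the letter G, and the minor 9th above F# is G.

G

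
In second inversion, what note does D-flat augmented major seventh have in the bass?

A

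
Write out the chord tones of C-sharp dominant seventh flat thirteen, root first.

C-sharp dominant seventh flat thirteen: dominant seventh flat thirteen on C-sharp.
C-sharp — root
E-sharp — major 3rd
G-sharp — perfect 5th
B — minor 7th
A — minor 13th

C-sharp – E-sharp – G-sharp – B – A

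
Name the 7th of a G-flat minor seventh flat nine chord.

G-flat minor seventh flat nine is built on G-flat; its 7th is a minor 7th above the root.
A seventh above G uses the letter F, and the minor 7th above G-flat is F-flat.

F-flat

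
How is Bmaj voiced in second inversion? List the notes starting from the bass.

In root position, Bmaj is B–D#–F#.
Second inversion puts the fifth (F#) in the bass.

F#, B, D#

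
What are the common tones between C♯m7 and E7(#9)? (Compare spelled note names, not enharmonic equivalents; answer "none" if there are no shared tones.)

E, G#, B

C♯m7 = C#, E, G#, B.
E7(#9) = E, G#, B, D, F##.
Shared: E, G#, B.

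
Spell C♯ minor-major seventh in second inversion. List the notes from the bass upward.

In root position, C♯ minor-major seventh is C♯–E–G♯–B♯.
Second inversion puts the fifth (G♯) in the bass.

G♯, B♯, C♯, E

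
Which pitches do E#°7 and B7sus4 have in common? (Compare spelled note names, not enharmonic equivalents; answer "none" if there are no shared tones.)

B

E#°7: E# G# B D
B7sus4: B E F# A
Common to both → B.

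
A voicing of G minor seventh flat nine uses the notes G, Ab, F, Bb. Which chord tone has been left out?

The full G minor seventh flat nine chord is G, Bb, D, F, Ab.
Comparing with the voicing, the perfect 5th (5th) — D — is absent.

D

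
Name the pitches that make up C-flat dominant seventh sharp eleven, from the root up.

C♭  E♭  G♭  B𝄫  F

C-flat dominant seventh sharp eleven: dominant seventh sharp eleven on C♭.
root → C♭
3rd (major 3rd) → E♭
5th (perfect 5th) → G♭
7th (minor 7th) → B𝄫
11th (augmented 11th) → F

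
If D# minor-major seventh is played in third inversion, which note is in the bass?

C𝄪

D# minor-major seventh in root position is D♯–F♯–A♯–C𝄪.
Third inversion places the seventh in the bass, which is C𝄪.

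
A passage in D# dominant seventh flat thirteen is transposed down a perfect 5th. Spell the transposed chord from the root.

A perfect 5th down from D# is G#, so the new chord is G# dominant seventh flat thirteen.
- root: G#
- major 3rd: B#
- perfect 5th: D#
- minor 7th: F#
- minor 13th: E

G#, B#, D#, F#, E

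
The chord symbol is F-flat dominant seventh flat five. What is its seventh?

Root of F-flat dominant seventh flat five = F♭. The 7th is a minor 7th: F♭ up a minor 7th → E𝄫.

E𝄫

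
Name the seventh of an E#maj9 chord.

D##

Root of E#maj9 = E#. The 7th is a major 7th: E# up a major 7th → D##.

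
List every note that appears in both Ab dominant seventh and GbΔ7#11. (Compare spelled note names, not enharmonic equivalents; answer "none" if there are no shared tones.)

Ab dominant seventh: Ab C Eb Gb
GbΔ7#11: Gb Bb Db F C
Common to both → C, Gb.

C, Gb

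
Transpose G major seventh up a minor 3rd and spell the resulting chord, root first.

Bb D F A

A minor 3rd up from G is Bb, so the new chord is Bb major seventh.
- root: Bb
- major 3rd: D
- perfect 5th: F
- major 7th: A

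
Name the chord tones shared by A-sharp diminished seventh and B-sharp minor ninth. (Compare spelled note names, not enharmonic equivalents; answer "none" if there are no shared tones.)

A-sharp diminished seventh = A-sharp, C-sharp, E, G.
B-sharp minor ninth = B-sharp, D-sharp, F-double-sharp, A-sharp, C-double-sharp.
Shared: A-sharp.

A-sharp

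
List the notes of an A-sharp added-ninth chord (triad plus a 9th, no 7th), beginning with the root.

A-sharp, C-double-sharp, E-sharp, B-sharp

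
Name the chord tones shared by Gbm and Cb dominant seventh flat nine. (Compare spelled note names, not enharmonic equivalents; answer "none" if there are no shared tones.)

Gb, Bbb

Gbm: Gb Bbb Db
Cb dominant seventh flat nine: Cb Eb Gb Bbb Dbb
Common to both → Gb, Bbb.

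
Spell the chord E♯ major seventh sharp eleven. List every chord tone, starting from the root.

E-sharp, G-double-sharp, B-sharp, D-double-sharp, A-double-sharp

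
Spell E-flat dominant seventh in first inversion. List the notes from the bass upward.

G, B-flat, D-flat, E-flat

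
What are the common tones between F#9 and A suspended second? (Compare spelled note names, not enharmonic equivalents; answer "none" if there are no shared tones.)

E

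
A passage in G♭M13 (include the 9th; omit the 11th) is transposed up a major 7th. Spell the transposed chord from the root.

F – A – C – E – G – D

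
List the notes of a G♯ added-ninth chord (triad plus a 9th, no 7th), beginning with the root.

G♯ added-ninth is an added-ninth built on G♯.
root → G♯
3rd (major 3rd) → B♯
5th (perfect 5th) → D♯
9th (major 9th) → A♯

G♯ – B♯ – D♯ – A♯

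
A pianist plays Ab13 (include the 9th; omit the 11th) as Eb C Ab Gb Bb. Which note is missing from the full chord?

The full Ab13 chord is Ab, C, Eb, Gb, Bb, F.
Comparing with the voicing, the major 13th (13th) — F — is absent.

F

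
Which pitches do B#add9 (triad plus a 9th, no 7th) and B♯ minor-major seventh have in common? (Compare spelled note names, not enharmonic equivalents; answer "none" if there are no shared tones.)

B# F##

B#add9: B# D## F## C##
B♯ minor-major seventh: B# D# F## A##
Common to both → B#, F##.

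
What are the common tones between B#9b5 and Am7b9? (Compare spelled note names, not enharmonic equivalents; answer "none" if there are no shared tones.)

none

B#9b5: B♯ D𝄪 F♯ A♯ C𝄪
Am7b9: A C E G B♭
Common to both → none.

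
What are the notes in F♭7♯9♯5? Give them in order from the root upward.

F♭, A♭, C, E𝄫, G

F♭7♯9♯5 is a dominant seventh sharp nine sharp five built on F♭.
Root: F♭
Major 3rd (3rd): A♭
Augmented 5th (5th): C
Minor 7th (7th): E𝄫
Augmented 9th (9th): G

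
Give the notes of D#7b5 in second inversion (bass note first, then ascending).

A  C#  D#  F##

In root position, D#7b5 is D#–F##–A–C#.
Second inversion puts the fifth (A) in the bass.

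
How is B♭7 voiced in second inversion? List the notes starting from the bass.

In root position, B♭7 is Bb–D–F–Ab.
Second inversion puts the fifth (F) in the bass.

F – Ab – Bb – D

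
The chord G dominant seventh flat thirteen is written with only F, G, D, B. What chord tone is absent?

The full G dominant seventh flat thirteen chord is G, B, D, F, E-flat.
Comparing with the voicing, the minor 13th (13th) — E-flat — is absent.

E-flat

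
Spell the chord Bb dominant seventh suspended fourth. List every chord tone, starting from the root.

Bb dominant seventh suspended fourth: dominant seventh suspended fourth on B-flat.
root → B-flat
4th (perfect 4th) → E-flat
5th (perfect 5th) → F
7th (minor 7th) → A-flat

B-flat  E-flat  F  A-flat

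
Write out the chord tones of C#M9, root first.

C#M9 is a major ninth built on C♯.
root → C♯
3rd (major 3rd) → E♯
5th (perfect 5th) → G♯
7th (major 7th) → B♯
9th (major 9th) → D♯

C♯ E♯ G♯ B♯ D♯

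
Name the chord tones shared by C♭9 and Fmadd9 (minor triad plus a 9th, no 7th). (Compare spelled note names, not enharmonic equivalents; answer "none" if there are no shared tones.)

C♭9: Cb Eb Gb Bbb Db
Fmadd9: F Ab C G
Common to both → none.

none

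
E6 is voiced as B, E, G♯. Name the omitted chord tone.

The full E6 chord is E, G♯, B, C♯.
Comparing with the voicing, the major 6th (6th) — C♯ — is absent.

C♯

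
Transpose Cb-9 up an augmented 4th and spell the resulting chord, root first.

Transposed root: Cb → F (augmented 4th up). So we spell F minor ninth:
F — root
Ab — minor 3rd
C — perfect 5th
Eb — minor 7th
G — major 9th

F Ab C Eb G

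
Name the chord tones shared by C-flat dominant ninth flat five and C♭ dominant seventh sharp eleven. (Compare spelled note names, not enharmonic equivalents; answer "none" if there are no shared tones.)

C-flat E-flat B-double-flat

C-flat dominant ninth flat five: C-flat E-flat G-double-flat B-double-flat D-flat
C♭ dominant seventh sharp eleven: C-flat E-flat G-flat B-double-flat F
Common to both → C-flat, E-flat, B-double-flat.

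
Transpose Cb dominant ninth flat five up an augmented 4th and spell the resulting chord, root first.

F, A, C-flat, E-flat, G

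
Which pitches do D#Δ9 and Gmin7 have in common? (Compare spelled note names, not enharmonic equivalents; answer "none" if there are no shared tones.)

none

D#Δ9 = D#, F##, A#, C##, E#.
Gmin7 = G, Bb, D, F.
Shared: none.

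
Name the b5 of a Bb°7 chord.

Fb

Root of Bb°7 = Bb. The 5th is a diminished 5th: Bb up a diminished 5th → Fb.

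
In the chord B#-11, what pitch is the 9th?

C𝄪

Root of B#-11 = B♯. The 9th is a major 9th: B♯ up a major 9th → C𝄪.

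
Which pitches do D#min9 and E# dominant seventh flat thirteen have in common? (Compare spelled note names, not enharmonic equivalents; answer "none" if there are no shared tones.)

D# C# E#

D#min9 = D#, F#, A#, C#, E#.
E# dominant seventh flat thirteen = E#, G##, B#, D#, C#.
Shared: D#, C#, E#.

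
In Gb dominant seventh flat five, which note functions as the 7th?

Root of Gb dominant seventh flat five = Gb. The 7th is a minor 7th: Gb up a minor 7th → Fb.

Fb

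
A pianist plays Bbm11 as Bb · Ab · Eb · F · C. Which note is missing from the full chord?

Db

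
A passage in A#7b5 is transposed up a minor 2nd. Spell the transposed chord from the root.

A# up a minor 2nd → B. New chord: B dominant seventh flat five.
root → B
3rd (major 3rd) → D#
5th (diminished 5th) → F
7th (minor 7th) → A

B D# F A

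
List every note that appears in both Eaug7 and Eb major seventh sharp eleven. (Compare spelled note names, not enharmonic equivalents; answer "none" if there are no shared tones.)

D

Eaug7: E G# B# D
Eb major seventh sharp eleven: Eb G Bb D A
Common to both → D.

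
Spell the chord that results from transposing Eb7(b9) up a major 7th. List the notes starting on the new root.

D F♯ A C E♭

Transposed root: E♭ → D (major 7th up). So we spell D dominant seventh flat nine:
- root: D
- major 3rd: F♯
- perfect 5th: A
- minor 7th: C
- minor 9th: E♭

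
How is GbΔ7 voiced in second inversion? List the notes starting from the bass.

GbΔ7 = G♭–B♭–D♭–F; second inversion → fifth (D♭) lowest.

D♭ F G♭ B♭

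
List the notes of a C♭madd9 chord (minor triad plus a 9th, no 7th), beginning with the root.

Cb  Ebb  Gb  Db

Root Cb, quality minor added-ninth:
Cb — root
Ebb — minor 3rd
Gb — perfect 5th
Db — major 9th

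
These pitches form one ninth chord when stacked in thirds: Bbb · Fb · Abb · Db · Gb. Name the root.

Gb

Arranged so that each adjacent pair is a third by letter name: Gb – Bbb – Db – Fb – Abb.
The bottom of that stack, Gb, is the root (this is Gb minor seventh flat nine).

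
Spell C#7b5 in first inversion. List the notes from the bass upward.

E# G B C#

In root position, C#7b5 is C#–E#–G–B.
First inversion puts the third (E#) in the bass.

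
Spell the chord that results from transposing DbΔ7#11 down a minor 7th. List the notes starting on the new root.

Eb, G, Bb, D, A

A minor 7th down from Db is Eb, so the new chord is Eb major seventh sharp eleven.
Root: Eb
Major 3rd (3rd): G
Perfect 5th (5th): Bb
Major 7th (7th): D
Augmented 11th (11th): A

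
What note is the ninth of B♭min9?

Root of B♭min9 = B♭. The 9th is a major 9th: B♭ up a major 9th → C.

C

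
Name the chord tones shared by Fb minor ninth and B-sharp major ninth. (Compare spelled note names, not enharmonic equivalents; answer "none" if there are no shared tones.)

none

Fb minor ninth = F-flat, A-double-flat, C-flat, E-double-flat, G-flat.
B-sharp major ninth = B-sharp, D-double-sharp, F-double-sharp, A-double-sharp, C-double-sharp.
Shared: none.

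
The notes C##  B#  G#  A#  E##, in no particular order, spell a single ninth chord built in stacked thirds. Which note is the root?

Stacking in thirds gives A# – C## – E## – G# – B#, so A# is the root — A# dominant ninth sharp five.

A#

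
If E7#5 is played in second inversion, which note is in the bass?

B#

E7#5 = E–G#–B#–D. Second inversion → fifth in the bass = B#.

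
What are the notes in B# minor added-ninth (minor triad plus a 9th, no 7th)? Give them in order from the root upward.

B♯, D♯, F𝄪, C𝄪

B# minor added-ninth is a minor added-ninth built on B♯.
root → B♯
3rd (minor 3rd) → D♯
5th (perfect 5th) → F𝄪
9th (major 9th) → C𝄪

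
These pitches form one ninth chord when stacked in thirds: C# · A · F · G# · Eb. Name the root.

Arranged so that each adjacent pair is a third by letter name: F – A – C# – Eb – G#.
The bottom of that stack, F, is the root (this is F dominant seventh sharp nine sharp five).

F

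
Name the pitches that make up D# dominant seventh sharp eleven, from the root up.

D# dominant seventh sharp eleven: dominant seventh sharp eleven on D#.
D# — root
F## — major 3rd
A# — perfect 5th
C# — minor 7th
G## — augmented 11th

D# – F## – A# – C# – G##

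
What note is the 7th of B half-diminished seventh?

A

B half-diminished seventh is built on B; its 7th is a minor 7th above the root.
A seventh above B uses the letter A, and the minor 7th above B is A.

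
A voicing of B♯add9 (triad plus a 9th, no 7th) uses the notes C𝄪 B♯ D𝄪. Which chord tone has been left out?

B♯add9 = B♯, D𝄪, F𝄪, C𝄪. The voicing lacks the 5th (perfect 5th), F𝄪.

F𝄪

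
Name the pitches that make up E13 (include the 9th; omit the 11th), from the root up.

E, G#, B, D, F#, C#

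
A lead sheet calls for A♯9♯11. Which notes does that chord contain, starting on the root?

A♯9♯11 is a dominant ninth sharp eleven built on A#.
A# — root
C## — major 3rd
E# — perfect 5th
G# — minor 7th
B# — major 9th
D## — augmented 11th

A#, C##, E#, G#, B#, D##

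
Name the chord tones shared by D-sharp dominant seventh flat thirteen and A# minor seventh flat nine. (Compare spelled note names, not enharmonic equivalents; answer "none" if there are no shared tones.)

A-sharp, C-sharp, B

D-sharp dominant seventh flat thirteen = D-sharp, F-double-sharp, A-sharp, C-sharp, B.
A# minor seventh flat nine = A-sharp, C-sharp, E-sharp, G-sharp, B.
Shared: A-sharp, C-sharp, B.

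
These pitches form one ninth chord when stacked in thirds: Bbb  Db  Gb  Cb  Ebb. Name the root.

Cb

Stacking in thirds gives Cb – Ebb – Gb – Bbb – Db, so Cb is the root — Cb minor ninth.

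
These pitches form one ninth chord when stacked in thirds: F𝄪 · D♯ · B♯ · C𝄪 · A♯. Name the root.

Arranged so that each adjacent pair is a third by letter name: B♯ – D♯ – F𝄪 – A♯ – C𝄪.
The bottom of that stack, B♯, is the root (this is B♯ minor ninth).

B♯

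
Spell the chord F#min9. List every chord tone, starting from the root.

F# A C# E G#

Root F#, quality minor ninth:
- root: F#
- minor 3rd: A
- perfect 5th: C#
- minor 7th: E
- major 9th: G#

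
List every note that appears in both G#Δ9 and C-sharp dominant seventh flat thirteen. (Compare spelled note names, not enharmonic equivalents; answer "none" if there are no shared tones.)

G♯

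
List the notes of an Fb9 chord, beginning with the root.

Fb – Ab – Cb – Ebb – Gb

Fb9 is a dominant ninth built on Fb.
Root: Fb
Major 3rd (3rd): Ab
Perfect 5th (5th): Cb
Minor 7th (7th): Ebb
Major 9th (9th): Gb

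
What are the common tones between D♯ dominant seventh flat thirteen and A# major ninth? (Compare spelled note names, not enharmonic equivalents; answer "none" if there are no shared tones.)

A#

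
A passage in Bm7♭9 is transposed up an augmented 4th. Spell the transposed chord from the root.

E♯, G♯, B♯, D♯, F♯

Transposed root: B → E♯ (augmented 4th up). So we spell E♯ minor seventh flat nine:
- root: E♯
- minor 3rd: G♯
- perfect 5th: B♯
- minor 7th: D♯
- minor 9th: F♯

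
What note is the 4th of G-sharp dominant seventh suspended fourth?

G-sharp dominant seventh suspended fourth is built on G#; its 4th is a perfect 4th above the root.
A fourth above G uses the letter C, and the perfect 4th above G# is C#.

C#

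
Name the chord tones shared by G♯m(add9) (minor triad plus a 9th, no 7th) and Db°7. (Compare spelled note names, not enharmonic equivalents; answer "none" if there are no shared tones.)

G♯m(add9): G# B D# A#
Db°7: Db Fb Abb Cbb
Common to both → none.

none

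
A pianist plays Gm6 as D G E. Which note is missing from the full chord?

The full Gm6 chord is G, Bb, D, E.
Comparing with the voicing, the minor 3rd (3rd) — Bb — is absent.

Bb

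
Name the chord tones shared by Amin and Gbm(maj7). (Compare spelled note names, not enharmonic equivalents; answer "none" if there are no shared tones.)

Amin = A, C, E.
Gbm(maj7) = Gb, Bbb, Db, F.
Shared: none.

none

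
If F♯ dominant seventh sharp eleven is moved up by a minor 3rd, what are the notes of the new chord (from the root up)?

A C# E G D#

F# up a minor 3rd → A. New chord: A dominant seventh sharp eleven.
A — root
C# — major 3rd
E — perfect 5th
G — minor 7th
D# — augmented 11th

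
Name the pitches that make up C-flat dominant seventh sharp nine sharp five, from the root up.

C-flat dominant seventh sharp nine sharp five: dominant seventh sharp nine sharp five on C-flat.
Root: C-flat
Major 3rd (3rd): E-flat
Augmented 5th (5th): G
Minor 7th (7th): B-double-flat
Augmented 9th (9th): D

C-flat  E-flat  G  B-double-flat  D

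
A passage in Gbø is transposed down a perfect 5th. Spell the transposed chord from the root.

Gb down a perfect 5th → Cb. New chord: Cb half-diminished seventh.
- root: Cb
- minor 3rd: Ebb
- diminished 5th: Gbb
- minor 7th: Bbb

Cb  Ebb  Gbb  Bbb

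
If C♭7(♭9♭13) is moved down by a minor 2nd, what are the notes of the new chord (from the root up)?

Bb  D  F  Ab  Cb  Gb

Transposed root: Cb → Bb (minor 2nd down). So we spell Bb dominant seventh flat nine flat thirteen:
- root: Bb
- major 3rd: D
- perfect 5th: F
- minor 7th: Ab
- minor 9th: Cb
- minor 13th: Gb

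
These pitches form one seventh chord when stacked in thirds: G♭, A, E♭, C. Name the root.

Arranged so that each adjacent pair is a third by letter name: A – C – E♭ – G♭.
The bottom of that stack, A, is the root (this is A diminished seventh).

A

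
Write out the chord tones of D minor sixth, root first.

D F A B

D minor sixth: minor sixth on D.
D — root
F — minor 3rd
A — perfect 5th
B — major 6th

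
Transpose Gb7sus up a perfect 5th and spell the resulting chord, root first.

Db, Gb, Ab, Cb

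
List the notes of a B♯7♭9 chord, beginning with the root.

B♯7♭9: dominant seventh flat nine on B#.
root → B#
3rd (major 3rd) → D##
5th (perfect 5th) → F##
7th (minor 7th) → A#
9th (minor 9th) → C#

B#, D##, F##, A#, C#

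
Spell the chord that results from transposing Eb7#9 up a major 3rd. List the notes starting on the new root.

Transposed root: E♭ → G (major 3rd up). So we spell G dominant seventh sharp nine:
root → G
3rd (major 3rd) → B
5th (perfect 5th) → D
7th (minor 7th) → F
9th (augmented 9th) → A♯

G B D F A♯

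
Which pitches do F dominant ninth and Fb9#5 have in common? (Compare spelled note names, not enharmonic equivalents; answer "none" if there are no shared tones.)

C

F dominant ninth = F, A, C, E♭, G.
Fb9#5 = F♭, A♭, C, E𝄫, G♭.
Shared: C.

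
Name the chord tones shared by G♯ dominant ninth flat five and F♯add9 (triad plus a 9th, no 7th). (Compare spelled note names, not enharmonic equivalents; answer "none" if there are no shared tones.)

G♯ dominant ninth flat five: G# B# D F# A#
F♯add9: F# A# C# G#
Common to both → G#, F#, A#.

G# – F# – A#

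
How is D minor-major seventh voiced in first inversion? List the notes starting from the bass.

In root position, D minor-major seventh is D–F–A–C-sharp.
First inversion puts the third (F) in the bass.

F – A – C-sharp – D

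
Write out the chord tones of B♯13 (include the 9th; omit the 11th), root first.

B♯ – D𝄪 – F𝄪 – A♯ – C𝄪 – G𝄪

B♯13: dominant thirteenth on B♯.
- root: B♯
- major 3rd: D𝄪
- perfect 5th: F𝄪
- minor 7th: A♯
- major 9th: C𝄪
- major 13th: G𝄪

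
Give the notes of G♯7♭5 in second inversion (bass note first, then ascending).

D, F#, G#, B#

In root position, G♯7♭5 is G#–B#–D–F#.
Second inversion puts the fifth (D) in the bass.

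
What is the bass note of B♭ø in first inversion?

Db

B♭ø in root position is Bb–Db–Fb–Ab.
First inversion places the third in the bass, which is Db.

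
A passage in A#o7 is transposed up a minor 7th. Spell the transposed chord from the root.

G#, B, D, F

Transposed root: A# → G# (minor 7th up). So we spell G# diminished seventh:
root → G#
3rd (minor 3rd) → B
5th (diminished 5th) → D
7th (diminished 7th) → F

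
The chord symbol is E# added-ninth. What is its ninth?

E# added-ninth is built on E-sharp; its 9th is a major 9th above the root.
A second above E uses the letter F, and the major 9th above E-sharp is F-double-sharp.

F-double-sharp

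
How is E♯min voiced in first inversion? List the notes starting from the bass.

G#, B#, E#

E♯min = E#–G#–B#; first inversion → third (G#) lowest.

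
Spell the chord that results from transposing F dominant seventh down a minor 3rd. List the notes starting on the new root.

D – F-sharp – A – C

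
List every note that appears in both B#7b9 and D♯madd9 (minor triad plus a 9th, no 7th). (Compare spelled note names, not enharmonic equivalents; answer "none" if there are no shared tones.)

A#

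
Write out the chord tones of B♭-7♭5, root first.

Root Bb, quality half-diminished seventh:
Bb — root
Db — minor 3rd
Fb — diminished 5th
Ab — minor 7th

Bb, Db, Fb, Ab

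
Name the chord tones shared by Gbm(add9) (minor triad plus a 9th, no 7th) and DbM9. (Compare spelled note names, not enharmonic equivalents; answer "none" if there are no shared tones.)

Db  Ab

Gbm(add9) = Gb, Bbb, Db, Ab.
DbM9 = Db, F, Ab, C, Eb.
Shared: Db, Ab.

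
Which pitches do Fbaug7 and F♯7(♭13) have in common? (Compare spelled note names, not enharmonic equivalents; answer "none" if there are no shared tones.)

Fbaug7 = Fb, Ab, C, Ebb.
F♯7(♭13) = F#, A#, C#, E, D.
Shared: none.

none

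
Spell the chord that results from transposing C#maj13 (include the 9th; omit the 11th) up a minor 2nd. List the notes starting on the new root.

D, F#, A, C#, E, B

C# up a minor 2nd → D. New chord: D major thirteenth.
Root: D
Major 3rd (3rd): F#
Perfect 5th (5th): A
Major 7th (7th): C#
Major 9th (9th): E
Major 13th (13th): B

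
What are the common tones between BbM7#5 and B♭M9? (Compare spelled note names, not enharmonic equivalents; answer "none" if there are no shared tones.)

Bb – D – A

BbM7#5: Bb D F# A
B♭M9: Bb D F A C
Common to both → Bb, D, A.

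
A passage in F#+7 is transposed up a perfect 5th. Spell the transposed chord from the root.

Transposed root: F♯ → C♯ (perfect 5th up). So we spell C♯ augmented seventh:
Root: C♯
Major 3rd (3rd): E♯
Augmented 5th (5th): G𝄪
Minor 7th (7th): B

C♯  E♯  G𝄪  B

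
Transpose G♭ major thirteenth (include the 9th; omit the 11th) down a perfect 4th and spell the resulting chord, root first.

G-flat down a perfect 4th → D-flat. New chord: D-flat major thirteenth.
root → D-flat
3rd (major 3rd) → F
5th (perfect 5th) → A-flat
7th (major 7th) → C
9th (major 9th) → E-flat
13th (major 13th) → B-flat

D-flat – F – A-flat – C – E-flat – B-flat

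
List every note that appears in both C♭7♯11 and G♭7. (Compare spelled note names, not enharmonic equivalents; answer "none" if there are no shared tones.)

C♭7♯11: Cb Eb Gb Bbb F
G♭7: Gb Bb Db Fb
Common to both → Gb.

Gb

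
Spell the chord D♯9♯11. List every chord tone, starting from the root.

Root D#, quality dominant ninth sharp eleven:
D# — root
F## — major 3rd
A# — perfect 5th
C# — minor 7th
E# — major 9th
G## — augmented 11th

D# F## A# C# E# G##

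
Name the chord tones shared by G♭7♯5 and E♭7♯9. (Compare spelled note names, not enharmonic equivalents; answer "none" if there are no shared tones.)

G♭7♯5: Gb Bb D Fb
E♭7♯9: Eb G Bb Db F#
Common to both → Bb.

Bb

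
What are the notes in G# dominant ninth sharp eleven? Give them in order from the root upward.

G-sharp  B-sharp  D-sharp  F-sharp  A-sharp  C-double-sharp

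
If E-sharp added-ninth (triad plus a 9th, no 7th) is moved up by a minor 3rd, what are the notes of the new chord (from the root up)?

G♯ – B♯ – D♯ – A♯

A minor 3rd up from E♯ is G♯, so the new chord is G♯ added-ninth.
Root: G♯
Major 3rd (3rd): B♯
Perfect 5th (5th): D♯
Major 9th (9th): A♯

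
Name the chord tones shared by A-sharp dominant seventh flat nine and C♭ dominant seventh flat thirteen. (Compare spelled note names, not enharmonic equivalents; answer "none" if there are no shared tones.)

A-sharp dominant seventh flat nine = A-sharp, C-double-sharp, E-sharp, G-sharp, B.
C♭ dominant seventh flat thirteen = C-flat, E-flat, G-flat, B-double-flat, A-double-flat.
Shared: none.

none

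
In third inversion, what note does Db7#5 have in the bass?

Db7#5 = Db–F–A–Cb. Third inversion → seventh in the bass = Cb.

Cb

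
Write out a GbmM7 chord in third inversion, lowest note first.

F – Gb – Bbb – Db

In root position, GbmM7 is Gb–Bbb–Db–F.
Third inversion puts the seventh (F) in the bass.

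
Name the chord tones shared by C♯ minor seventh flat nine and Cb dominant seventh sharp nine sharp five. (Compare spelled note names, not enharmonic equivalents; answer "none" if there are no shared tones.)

D

C♯ minor seventh flat nine: C-sharp E G-sharp B D
Cb dominant seventh sharp nine sharp five: C-flat E-flat G B-double-flat D
Common to both → D.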